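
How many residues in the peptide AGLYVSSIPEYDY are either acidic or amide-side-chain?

2

Acidic: D, E. Amide-side-chain: N, Q.
Acidic residues here: E10, D12 (2).
Amide-side-chain residues here: none (0).
The two groups share no amino acid, so total = 2 + 0 = 2.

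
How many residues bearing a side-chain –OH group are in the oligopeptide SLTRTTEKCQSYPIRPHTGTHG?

Serine (S), threonine (T), and tyrosine (Y) each carry a hydroxyl group on the side chain.
Matching residues: S1, T3, T5, T6, S11, Y12, T18, T20.

8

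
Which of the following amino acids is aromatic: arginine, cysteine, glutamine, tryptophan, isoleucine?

tryptophan

Phenylalanine (F), tryptophan (W), and tyrosine (Y) have aromatic ring side chains.
Of the listed options, only tryptophan belongs to this group.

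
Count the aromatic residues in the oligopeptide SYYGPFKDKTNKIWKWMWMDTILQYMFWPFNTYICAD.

The aromatic amino acids are Phe (F, benzyl), Trp (W, indole), and Tyr (Y, phenol).
Matching residues: Y2, Y3, F6, W14, W16, W18, Y25, F27, W28, F30, Y33.

11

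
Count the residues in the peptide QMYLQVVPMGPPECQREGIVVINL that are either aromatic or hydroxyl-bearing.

Aromatic: F, W, Y. Hydroxyl-bearing: S, T, Y.
Aromatic residues here: Y3 (1).
Hydroxyl-bearing residues here: Y3 (1).
Y is in both groups, so the 1 Y residue must not be double-counted.
Total = 1 + 1 − 1 = 1.

1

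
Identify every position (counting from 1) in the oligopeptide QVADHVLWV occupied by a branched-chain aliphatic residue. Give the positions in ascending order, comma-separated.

The BCAAs are Val, Leu, and Ile — aliphatic side chains with a branch point.
Matching residues: V2, V6, L7, V9.

2, 6, 7, 9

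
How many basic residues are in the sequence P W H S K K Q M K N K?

K, R, and H are the three residues with basic side chains (ε-amine, guanidinium, and imidazole respectively).
Matching residues: H3, K5, K6, K9, K11.

5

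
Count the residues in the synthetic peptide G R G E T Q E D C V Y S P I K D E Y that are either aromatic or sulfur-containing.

3

Aromatic: F, W, Y. Sulfur-containing: C, M.
Aromatic residues here: Y11, Y18 (2).
Sulfur-containing residues here: C9 (1).
The two groups share no amino acid, so total = 2 + 1 = 3.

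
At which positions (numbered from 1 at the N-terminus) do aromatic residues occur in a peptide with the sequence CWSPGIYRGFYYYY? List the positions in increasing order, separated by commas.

F, W, and Y each carry an aromatic ring on the side chain.
Matching residues: W2, Y7, F10, Y11, Y12, Y13, Y14.

2, 7, 10, 11, 12, 13, 14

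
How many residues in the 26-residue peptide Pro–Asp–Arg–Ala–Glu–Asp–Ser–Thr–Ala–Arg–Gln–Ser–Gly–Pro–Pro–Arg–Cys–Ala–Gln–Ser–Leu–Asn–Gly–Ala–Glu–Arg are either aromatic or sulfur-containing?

Aromatic: F, W, Y. Sulfur-containing: C, M.
Aromatic residues here: none (0).
Sulfur-containing residues here: Cys17 (1).
The two groups share no amino acid, so total = 0 + 1 = 1.

1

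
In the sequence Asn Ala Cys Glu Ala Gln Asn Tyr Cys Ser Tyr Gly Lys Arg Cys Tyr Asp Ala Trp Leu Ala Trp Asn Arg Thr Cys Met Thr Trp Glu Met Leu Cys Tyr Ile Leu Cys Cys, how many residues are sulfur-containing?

9

The sulfur-bearing residues are cysteine (–SH) and methionine (–S–CH₃).
Matching residues: Cys3, Cys9, Cys15, Cys26, Met27, Met31, Cys33, Cys37, Cys38.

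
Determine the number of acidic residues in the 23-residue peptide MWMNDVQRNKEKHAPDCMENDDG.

6

Aspartate (D) and glutamate (E) have carboxylic-acid side chains and are the acidic amino acids.
Matching residues: D5, E11, D16, E19, D21, D22.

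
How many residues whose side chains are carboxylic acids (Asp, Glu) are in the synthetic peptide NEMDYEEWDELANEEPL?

8

Matching residues: E2, D4, E6, E7, D9, E10, E14, E15.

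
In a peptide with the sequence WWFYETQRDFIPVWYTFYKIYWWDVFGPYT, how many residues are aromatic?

The aromatic amino acids are Phe (F, benzyl), Trp (W, indole), and Tyr (Y, phenol).
Matching residues: W1, W2, F3, Y4, F10, W14, Y15, F17, Y18, Y21, W22, W23, F26, Y29.

14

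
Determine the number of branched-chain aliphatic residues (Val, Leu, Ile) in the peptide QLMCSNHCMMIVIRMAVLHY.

Matching residues: L2, I11, V12, I13, V17, L18.

6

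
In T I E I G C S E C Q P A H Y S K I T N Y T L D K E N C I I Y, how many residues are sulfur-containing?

3

The sulfur-bearing residues are cysteine (–SH) and methionine (–S–CH₃).
Matching residues: C6, C9, C27.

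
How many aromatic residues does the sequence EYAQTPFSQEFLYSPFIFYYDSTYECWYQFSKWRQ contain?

F, W, and Y each carry an aromatic ring on the side chain.
Matching residues: Y2, F7, F11, Y13, F16, F18, Y19, Y20, Y24, W27, Y28, F30, W33.

13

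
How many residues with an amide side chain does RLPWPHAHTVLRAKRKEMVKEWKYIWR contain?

0

The amide-side-chain residues are Asn (N) and Gln (Q).
None of the 27 residues belong to this group.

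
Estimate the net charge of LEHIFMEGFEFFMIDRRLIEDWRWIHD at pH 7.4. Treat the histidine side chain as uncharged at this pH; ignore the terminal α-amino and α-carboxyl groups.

Near pH 7.4, K and R contribute +1 each, D and E contribute −1 each, and every other side chain (His included, as stated) is uncharged.
Positive (K, R): R16, R17, R23 → +3.
Negative (D, E): E2, E7, E10, D15, E20, D21, D27 → −7.
Net charge = (+3) + (−7) = −4.

-4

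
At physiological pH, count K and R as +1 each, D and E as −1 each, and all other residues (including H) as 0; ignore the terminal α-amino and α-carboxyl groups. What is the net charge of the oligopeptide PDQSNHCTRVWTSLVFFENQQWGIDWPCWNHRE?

-2

Positive (K, R): R9, R32 → +2.
Negative (D, E): D2, E18, D25, E33 → −4.
Net charge = (+2) + (−4) = −2.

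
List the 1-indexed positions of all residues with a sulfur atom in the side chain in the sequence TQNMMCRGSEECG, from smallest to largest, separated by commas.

The sulfur-bearing residues are cysteine (–SH) and methionine (–S–CH₃).
Matching residues: M4, M5, C6, C12.

4, 5, 6, 12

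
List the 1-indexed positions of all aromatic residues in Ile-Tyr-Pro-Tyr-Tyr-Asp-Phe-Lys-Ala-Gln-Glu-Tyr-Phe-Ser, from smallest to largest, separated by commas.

2, 4, 5, 7, 12, 13

F, W, and Y each carry an aromatic ring on the side chain.
Matching residues: Tyr2, Tyr4, Tyr5, Phe7, Tyr12, Phe13.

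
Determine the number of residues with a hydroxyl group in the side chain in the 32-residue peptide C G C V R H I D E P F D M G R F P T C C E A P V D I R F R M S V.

2

Serine (S), threonine (T), and tyrosine (Y) each carry a hydroxyl group on the side chain.
Matching residues: T18, S31.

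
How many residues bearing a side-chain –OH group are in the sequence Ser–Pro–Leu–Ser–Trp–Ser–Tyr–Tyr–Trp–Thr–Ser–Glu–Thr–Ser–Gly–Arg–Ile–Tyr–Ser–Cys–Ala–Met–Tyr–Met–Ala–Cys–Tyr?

13

The –OH-bearing residues are Ser, Thr (aliphatic alcohols), and Tyr (phenol).
Matching residues: Ser1, Ser4, Ser6, Tyr7, Tyr8, Thr10, Ser11, Thr13, Ser14, Tyr18, Ser19, Tyr23, Tyr27.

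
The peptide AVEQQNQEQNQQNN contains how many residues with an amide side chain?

Asparagine (N) and glutamine (Q) have uncharged amide side chains.
Matching residues: Q4, Q5, N6, Q7, Q9, N10, Q11, Q12, N13, N14.

10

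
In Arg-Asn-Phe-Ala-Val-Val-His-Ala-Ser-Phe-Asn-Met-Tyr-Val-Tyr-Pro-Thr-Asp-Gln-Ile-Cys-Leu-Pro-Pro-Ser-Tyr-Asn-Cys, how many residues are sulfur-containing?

Cysteine (C, thiol) and methionine (M, thioether) are the two sulfur-containing amino acids.
Matching residues: Met12, Cys21, Cys28.

3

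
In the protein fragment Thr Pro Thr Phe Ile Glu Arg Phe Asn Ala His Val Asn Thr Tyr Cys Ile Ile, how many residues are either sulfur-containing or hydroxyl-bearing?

5

Sulfur-containing: C, M. Hydroxyl-bearing: S, T, Y.
Sulfur-containing residues here: Cys16 (1).
Hydroxyl-bearing residues here: Thr1, Thr3, Thr14, Tyr15 (4).
The two groups share no amino acid, so total = 1 + 4 = 5.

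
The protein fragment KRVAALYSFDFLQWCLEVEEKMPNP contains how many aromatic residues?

4

F, W, and Y each carry an aromatic ring on the side chain.
Matching residues: Y7, F9, F11, W14.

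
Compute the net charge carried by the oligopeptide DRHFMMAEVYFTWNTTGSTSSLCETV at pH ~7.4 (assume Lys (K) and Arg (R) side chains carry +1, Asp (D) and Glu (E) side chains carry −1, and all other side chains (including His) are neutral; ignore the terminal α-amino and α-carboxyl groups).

Positive (K, R): R2 → +1.
Negative (D, E): D1, E8, E24 → −3.
Net charge = (+1) + (−3) = −2.

-2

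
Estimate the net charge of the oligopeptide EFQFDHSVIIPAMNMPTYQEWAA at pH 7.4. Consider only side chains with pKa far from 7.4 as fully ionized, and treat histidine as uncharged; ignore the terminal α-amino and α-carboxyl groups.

The side chains ionized at physiological pH are Lys/Arg (+1) and Asp/Glu (−1); with His treated as neutral, nothing else contributes.
Positive (K, R): none → +0.
Negative (D, E): E1, D5, E20 → −3.
Net charge = (+0) + (−3) = −3.

-3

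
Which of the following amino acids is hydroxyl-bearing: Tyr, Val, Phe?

Tyr

S, T, and Y are the three residues with a side-chain hydroxyl.
Of the listed options, only Tyr belongs to this group.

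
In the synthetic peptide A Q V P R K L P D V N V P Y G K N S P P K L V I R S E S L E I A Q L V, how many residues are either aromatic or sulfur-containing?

1

Aromatic: F, W, Y. Sulfur-containing: C, M.
Aromatic residues here: Y14 (1).
Sulfur-containing residues here: none (0).
The two groups share no amino acid, so total = 1 + 0 = 1.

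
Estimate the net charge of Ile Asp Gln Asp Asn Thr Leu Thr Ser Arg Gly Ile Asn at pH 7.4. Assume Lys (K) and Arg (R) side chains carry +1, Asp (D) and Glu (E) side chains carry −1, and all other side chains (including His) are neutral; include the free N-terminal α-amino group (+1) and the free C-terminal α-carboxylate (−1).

Positive (K, R): Arg10 → +1.
Negative (D, E): Asp2, Asp4 → −2.
The N-terminus (+1) and C-terminus (−1) cancel.
Net charge = (+1) + (−2) = −1.

-1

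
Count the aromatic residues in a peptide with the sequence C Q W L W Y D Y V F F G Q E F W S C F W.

F, W, and Y each carry an aromatic ring on the side chain.
Matching residues: W3, W5, Y6, Y8, F10, F11, F15, W16, F19, W20.

10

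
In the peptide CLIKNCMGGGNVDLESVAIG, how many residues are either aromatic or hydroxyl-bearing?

1

Aromatic: F, W, Y. Hydroxyl-bearing: S, T, Y.
Aromatic residues here: none (0).
Hydroxyl-bearing residues here: S16 (1).
(Y belongs to both groups, but none appear in this sequence.) Total = 0 + 1 = 1.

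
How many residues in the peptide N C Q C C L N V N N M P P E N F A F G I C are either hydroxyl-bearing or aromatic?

Hydroxyl-bearing: S, T, Y. Aromatic: F, W, Y.
Hydroxyl-bearing residues here: none (0).
Aromatic residues here: F16, F18 (2).
(Y belongs to both groups, but none appear in this sequence.) Total = 0 + 2 = 2.

2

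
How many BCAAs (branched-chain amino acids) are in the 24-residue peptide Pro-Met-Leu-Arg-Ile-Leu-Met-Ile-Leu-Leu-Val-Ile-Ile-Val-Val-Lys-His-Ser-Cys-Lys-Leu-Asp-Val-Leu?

Valine (V), leucine (L), and isoleucine (I) are the branched-chain amino acids.
Matching residues: Leu3, Ile5, Leu6, Ile8, Leu9, Leu10, Val11, Ile12, Ile13, Val14, Val15, Leu21, Val23, Leu24.

14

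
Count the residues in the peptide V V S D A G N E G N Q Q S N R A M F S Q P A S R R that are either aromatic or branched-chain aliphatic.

3

Aromatic: F, W, Y. Branched-chain aliphatic: I, L, V.
Aromatic residues here: F18 (1).
Branched-chain aliphatic residues here: V1, V2 (2).
The two groups share no amino acid, so total = 1 + 2 = 3.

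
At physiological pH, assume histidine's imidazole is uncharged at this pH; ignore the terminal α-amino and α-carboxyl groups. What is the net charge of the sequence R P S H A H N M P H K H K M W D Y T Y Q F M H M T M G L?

Near pH 7.4, K and R contribute +1 each, D and E contribute −1 each, and every other side chain (His included, as stated) is uncharged.
Positive (K, R): R1, K11, K13 → +3.
Negative (D, E): D16 → −1.
Net charge = (+3) + (−1) = +2.

+2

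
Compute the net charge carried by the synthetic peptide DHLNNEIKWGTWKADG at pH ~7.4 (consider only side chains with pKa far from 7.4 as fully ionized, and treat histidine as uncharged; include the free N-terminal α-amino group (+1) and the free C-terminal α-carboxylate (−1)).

At pH ~7.4 the Lys and Arg side chains are protonated (+1), the Asp and Glu side chains are deprotonated (−1), and with His taken as neutral all other side chains carry no charge.
Positive (K, R): K8, K13 → +2.
Negative (D, E): D1, E6, D15 → −3.
The N-terminus (+1) and C-terminus (−1) cancel.
Net charge = (+2) + (−3) = −1.

-1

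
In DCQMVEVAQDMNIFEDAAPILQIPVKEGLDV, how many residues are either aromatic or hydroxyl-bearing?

1

Aromatic: F, W, Y. Hydroxyl-bearing: S, T, Y.
Aromatic residues here: F14 (1).
Hydroxyl-bearing residues here: none (0).
(Y belongs to both groups, but none appear in this sequence.) Total = 1 + 0 = 1.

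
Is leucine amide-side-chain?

The amide-side-chain residues are Asn (N) and Gln (Q).
Leucine is not in this group.

No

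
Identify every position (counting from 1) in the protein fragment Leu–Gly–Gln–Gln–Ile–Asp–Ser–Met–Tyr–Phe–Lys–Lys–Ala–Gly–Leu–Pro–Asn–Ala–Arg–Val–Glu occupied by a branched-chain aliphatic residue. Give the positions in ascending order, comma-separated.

1, 5, 15, 20

Matching residues: Leu1, Ile5, Leu15, Val20.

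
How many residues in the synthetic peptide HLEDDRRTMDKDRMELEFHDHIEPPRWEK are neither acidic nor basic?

Acidic: D, E. Basic: K, R, H. All other residues are neither.
Matching residues: L2, T8, M9, M14, L16, F18, I22, P24, P25, W27.

10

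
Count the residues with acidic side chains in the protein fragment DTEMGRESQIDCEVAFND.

The acidic residues are Asp (D) and Glu (E), whose side chains end in a carboxylate group.
Matching residues: D1, E3, E7, D11, E13, D18.

6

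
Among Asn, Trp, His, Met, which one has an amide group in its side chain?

Only N (asparagine) and Q (glutamine) carry a side-chain carboxamide.
Of the listed options, only Asn belongs to this group.

Asn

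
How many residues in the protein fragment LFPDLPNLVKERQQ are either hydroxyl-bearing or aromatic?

1

Hydroxyl-bearing: S, T, Y. Aromatic: F, W, Y.
Hydroxyl-bearing residues here: none (0).
Aromatic residues here: F2 (1).
(Y belongs to both groups, but none appear in this sequence.) Total = 0 + 1 = 1.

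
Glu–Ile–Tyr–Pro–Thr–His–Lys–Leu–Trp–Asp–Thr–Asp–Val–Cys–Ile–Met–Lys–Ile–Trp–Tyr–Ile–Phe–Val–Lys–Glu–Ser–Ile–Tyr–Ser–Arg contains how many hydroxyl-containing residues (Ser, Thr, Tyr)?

7

Matching residues: Tyr3, Thr5, Thr11, Tyr20, Ser26, Tyr28, Ser29.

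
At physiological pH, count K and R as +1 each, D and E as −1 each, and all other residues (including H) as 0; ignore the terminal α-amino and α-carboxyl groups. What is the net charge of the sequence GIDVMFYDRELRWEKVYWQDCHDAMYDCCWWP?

-4

Positive (K, R): R9, R12, K15 → +3.
Negative (D, E): D3, D8, E10, E14, D20, D23, D27 → −7.
Net charge = (+3) + (−7) = −4.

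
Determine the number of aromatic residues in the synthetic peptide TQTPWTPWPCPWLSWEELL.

Phenylalanine (F), tryptophan (W), and tyrosine (Y) have aromatic ring side chains.
Matching residues: W5, W8, W12, W15.

4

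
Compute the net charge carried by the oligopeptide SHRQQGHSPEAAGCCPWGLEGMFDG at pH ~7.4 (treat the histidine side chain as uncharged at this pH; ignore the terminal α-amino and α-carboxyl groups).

At pH ~7.4 the Lys and Arg side chains are protonated (+1), the Asp and Glu side chains are deprotonated (−1), and with His taken as neutral all other side chains carry no charge.
Positive (K, R): R3 → +1.
Negative (D, E): E10, E20, D24 → −3.
Net charge = (+1) + (−3) = −2.

-2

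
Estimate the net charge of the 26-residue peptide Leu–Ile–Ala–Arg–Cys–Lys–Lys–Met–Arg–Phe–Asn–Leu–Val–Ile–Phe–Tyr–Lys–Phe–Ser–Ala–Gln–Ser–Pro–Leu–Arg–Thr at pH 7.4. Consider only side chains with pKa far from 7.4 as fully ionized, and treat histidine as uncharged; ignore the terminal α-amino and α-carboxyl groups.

+6

At pH ~7.4 the Lys and Arg side chains are protonated (+1), the Asp and Glu side chains are deprotonated (−1), and with His taken as neutral all other side chains carry no charge.
Positive (K, R): Arg4, Lys6, Lys7, Arg9, Lys17, Arg25 → +6.
Negative (D, E): none → −0.
Net charge = (+6) + (−0) = +6.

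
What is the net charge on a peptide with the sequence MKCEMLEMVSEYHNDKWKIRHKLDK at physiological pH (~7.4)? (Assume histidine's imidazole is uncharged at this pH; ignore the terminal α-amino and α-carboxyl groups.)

At pH ~7.4 the Lys and Arg side chains are protonated (+1), the Asp and Glu side chains are deprotonated (−1), and with His taken as neutral all other side chains carry no charge.
Positive (K, R): K2, K16, K18, R20, K22, K25 → +6.
Negative (D, E): E4, E7, E11, D15, D24 → −5.
Net charge = (+6) + (−5) = +1.

+1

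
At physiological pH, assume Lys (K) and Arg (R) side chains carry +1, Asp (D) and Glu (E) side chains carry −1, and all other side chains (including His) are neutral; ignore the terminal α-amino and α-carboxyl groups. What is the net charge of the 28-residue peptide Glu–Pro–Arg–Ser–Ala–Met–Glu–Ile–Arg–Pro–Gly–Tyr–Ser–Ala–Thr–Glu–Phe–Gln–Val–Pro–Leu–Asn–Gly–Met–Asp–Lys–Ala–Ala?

-1

Positive (K, R): Arg3, Arg9, Lys26 → +3.
Negative (D, E): Glu1, Glu7, Glu16, Asp25 → −4.
Net charge = (+3) + (−4) = −1.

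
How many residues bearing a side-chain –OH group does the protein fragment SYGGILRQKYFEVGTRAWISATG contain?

6

The –OH-bearing residues are Ser, Thr (aliphatic alcohols), and Tyr (phenol).
Matching residues: S1, Y2, Y10, T15, S20, T22.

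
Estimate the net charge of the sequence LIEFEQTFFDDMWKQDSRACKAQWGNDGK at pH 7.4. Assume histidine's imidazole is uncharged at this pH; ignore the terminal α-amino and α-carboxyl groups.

-2

The side chains ionized at physiological pH are Lys/Arg (+1) and Asp/Glu (−1); with His treated as neutral, nothing else contributes.
Positive (K, R): K14, R18, K21, K29 → +4.
Negative (D, E): E3, E5, D10, D11, D16, D27 → −6.
Net charge = (+4) + (−6) = −2.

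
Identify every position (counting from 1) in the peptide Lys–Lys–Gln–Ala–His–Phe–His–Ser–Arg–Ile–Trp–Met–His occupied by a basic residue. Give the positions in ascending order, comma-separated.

The basic amino acids are Lys (K), Arg (R), and His (H).
Matching residues: Lys1, Lys2, His5, His7, Arg9, His13.

1, 2, 5, 7, 9, 13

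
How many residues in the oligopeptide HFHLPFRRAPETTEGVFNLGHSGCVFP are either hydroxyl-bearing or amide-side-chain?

4

Hydroxyl-bearing: S, T, Y. Amide-side-chain: N, Q.
Hydroxyl-bearing residues here: T12, T13, S22 (3).
Amide-side-chain residues here: N18 (1).
The two groups share no amino acid, so total = 3 + 1 = 4.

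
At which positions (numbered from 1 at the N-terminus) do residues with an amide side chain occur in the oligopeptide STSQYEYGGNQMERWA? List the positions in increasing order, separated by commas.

Asparagine (N) and glutamine (Q) have uncharged amide side chains.
Matching residues: Q4, N10, Q11.

4, 10, 11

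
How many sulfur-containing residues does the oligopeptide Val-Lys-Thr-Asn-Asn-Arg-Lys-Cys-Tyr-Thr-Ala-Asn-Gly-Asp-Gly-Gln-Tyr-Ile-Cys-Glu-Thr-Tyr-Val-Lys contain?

2

Cysteine (C, thiol) and methionine (M, thioether) are the two sulfur-containing amino acids.
Matching residues: Cys8, Cys19.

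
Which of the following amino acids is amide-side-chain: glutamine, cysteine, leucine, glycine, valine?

Asparagine (N) and glutamine (Q) have uncharged amide side chains.
Of the listed options, only glutamine belongs to this group.

glutamine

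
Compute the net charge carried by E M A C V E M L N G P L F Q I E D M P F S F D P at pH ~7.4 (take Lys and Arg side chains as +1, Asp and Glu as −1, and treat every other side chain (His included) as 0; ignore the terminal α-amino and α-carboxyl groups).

-5

Positive (K, R): none → +0.
Negative (D, E): E1, E6, E16, D17, D23 → −5.
Net charge = (+0) + (−5) = −5.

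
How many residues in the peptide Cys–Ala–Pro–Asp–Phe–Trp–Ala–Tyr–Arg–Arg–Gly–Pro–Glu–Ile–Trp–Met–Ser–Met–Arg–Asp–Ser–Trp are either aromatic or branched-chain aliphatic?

Aromatic: F, W, Y. Branched-chain aliphatic: I, L, V.
Aromatic residues here: Phe5, Trp6, Tyr8, Trp15, Trp22 (5).
Branched-chain aliphatic residues here: Ile14 (1).
The two groups share no amino acid, so total = 5 + 1 = 6.

6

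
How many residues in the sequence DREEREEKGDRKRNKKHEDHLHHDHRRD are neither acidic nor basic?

3

Acidic: D, E. Basic: K, R, H. All other residues are neither.
Matching residues: G9, N14, L21.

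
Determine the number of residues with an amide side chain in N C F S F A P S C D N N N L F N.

5

Asparagine (N) and glutamine (Q) have uncharged amide side chains.
Matching residues: N1, N11, N12, N13, N16.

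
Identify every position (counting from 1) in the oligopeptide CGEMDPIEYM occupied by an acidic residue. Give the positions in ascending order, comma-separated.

3, 5, 8

Matching residues: E3, D5, E8.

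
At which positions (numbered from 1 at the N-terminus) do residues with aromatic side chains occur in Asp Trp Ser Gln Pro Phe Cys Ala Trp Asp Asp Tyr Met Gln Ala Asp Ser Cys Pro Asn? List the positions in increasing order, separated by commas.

2, 6, 9, 12

Phenylalanine (F), tryptophan (W), and tyrosine (Y) have aromatic ring side chains.
Matching residues: Trp2, Phe6, Trp9, Tyr12.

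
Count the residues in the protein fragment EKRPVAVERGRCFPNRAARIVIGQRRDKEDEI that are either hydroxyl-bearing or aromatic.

Hydroxyl-bearing: S, T, Y. Aromatic: F, W, Y.
Hydroxyl-bearing residues here: none (0).
Aromatic residues here: F13 (1).
(Y belongs to both groups, but none appear in this sequence.) Total = 0 + 1 = 1.

1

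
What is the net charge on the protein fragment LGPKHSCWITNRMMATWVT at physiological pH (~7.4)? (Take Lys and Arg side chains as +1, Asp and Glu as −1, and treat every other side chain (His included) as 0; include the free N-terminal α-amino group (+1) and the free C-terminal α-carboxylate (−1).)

Positive (K, R): K4, R12 → +2.
Negative (D, E): none → −0.
The N-terminus (+1) and C-terminus (−1) cancel.
Net charge = (+2) + (−0) = +2.

+2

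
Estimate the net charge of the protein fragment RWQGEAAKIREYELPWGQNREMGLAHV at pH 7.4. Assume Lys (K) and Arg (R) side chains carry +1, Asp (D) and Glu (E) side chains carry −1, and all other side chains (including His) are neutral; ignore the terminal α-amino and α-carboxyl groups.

Positive (K, R): R1, K8, R10, R20 → +4.
Negative (D, E): E5, E11, E13, E21 → −4.
Net charge = (+4) + (−4) = 0.

0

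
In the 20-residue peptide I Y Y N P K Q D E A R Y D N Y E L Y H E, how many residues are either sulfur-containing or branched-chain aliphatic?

2

Sulfur-containing: C, M. Branched-chain aliphatic: I, L, V.
Sulfur-containing residues here: none (0).
Branched-chain aliphatic residues here: I1, L17 (2).
The two groups share no amino acid, so total = 0 + 2 = 2.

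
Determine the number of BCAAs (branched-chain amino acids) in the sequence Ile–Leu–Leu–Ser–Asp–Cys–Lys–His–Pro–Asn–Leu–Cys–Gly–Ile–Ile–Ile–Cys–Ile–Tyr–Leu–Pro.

9

Valine (V), leucine (L), and isoleucine (I) are the branched-chain amino acids.
Matching residues: Ile1, Leu2, Leu3, Leu11, Ile14, Ile15, Ile16, Ile18, Leu20.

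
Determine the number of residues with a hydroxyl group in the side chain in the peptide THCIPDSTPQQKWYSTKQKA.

S, T, and Y are the three residues with a side-chain hydroxyl.
Matching residues: T1, S7, T8, Y14, S15, T16.

6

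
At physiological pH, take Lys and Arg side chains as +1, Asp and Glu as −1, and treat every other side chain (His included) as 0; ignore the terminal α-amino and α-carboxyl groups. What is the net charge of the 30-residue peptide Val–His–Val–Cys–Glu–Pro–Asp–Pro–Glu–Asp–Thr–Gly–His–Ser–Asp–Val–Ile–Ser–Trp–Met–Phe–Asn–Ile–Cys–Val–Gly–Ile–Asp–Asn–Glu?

-7

Positive (K, R): none → +0.
Negative (D, E): Glu5, Asp7, Glu9, Asp10, Asp15, Asp28, Glu30 → −7.
Net charge = (+0) + (−7) = −7.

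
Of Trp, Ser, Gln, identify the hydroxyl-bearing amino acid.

The –OH-bearing residues are Ser, Thr (aliphatic alcohols), and Tyr (phenol).
Of the listed options, only Ser belongs to this group.

Ser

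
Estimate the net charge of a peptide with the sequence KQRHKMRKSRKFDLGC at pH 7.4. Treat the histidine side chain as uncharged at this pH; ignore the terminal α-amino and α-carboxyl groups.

Near pH 7.4, K and R contribute +1 each, D and E contribute −1 each, and every other side chain (His included, as stated) is uncharged.
Positive (K, R): K1, R3, K5, R7, K8, R10, K11 → +7.
Negative (D, E): D13 → −1.
Net charge = (+7) + (−1) = +6.

+6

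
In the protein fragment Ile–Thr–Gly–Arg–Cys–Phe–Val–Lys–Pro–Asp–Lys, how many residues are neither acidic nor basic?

7

Acidic: D, E. Basic: K, R, H. All other residues are neither.
Matching residues: Ile1, Thr2, Gly3, Cys5, Phe6, Val7, Pro9.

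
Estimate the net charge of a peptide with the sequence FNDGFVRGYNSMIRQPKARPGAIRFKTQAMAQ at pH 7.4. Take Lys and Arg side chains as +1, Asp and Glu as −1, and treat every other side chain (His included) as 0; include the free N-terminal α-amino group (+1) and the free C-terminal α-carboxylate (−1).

Positive (K, R): R7, R14, K17, R19, R24, K26 → +6.
Negative (D, E): D3 → −1.
The N-terminus (+1) and C-terminus (−1) cancel.
Net charge = (+6) + (−1) = +5.

+5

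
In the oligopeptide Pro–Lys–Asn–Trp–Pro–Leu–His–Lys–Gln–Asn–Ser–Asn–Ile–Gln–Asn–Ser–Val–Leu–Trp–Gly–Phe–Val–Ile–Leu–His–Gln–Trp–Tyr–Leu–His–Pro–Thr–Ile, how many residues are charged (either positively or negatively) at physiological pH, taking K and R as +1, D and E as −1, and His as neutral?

Charged side chains at pH ~7.4: K, R (positive); D, E (negative).
Matching residues: Lys2, Lys8.

2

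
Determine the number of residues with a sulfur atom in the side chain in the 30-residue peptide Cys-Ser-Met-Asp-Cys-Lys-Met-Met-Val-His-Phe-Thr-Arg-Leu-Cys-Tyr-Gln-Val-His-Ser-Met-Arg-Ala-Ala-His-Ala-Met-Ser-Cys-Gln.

9

The sulfur-bearing residues are cysteine (–SH) and methionine (–S–CH₃).
Matching residues: Cys1, Met3, Cys5, Met7, Met8, Cys15, Met21, Met27, Cys29.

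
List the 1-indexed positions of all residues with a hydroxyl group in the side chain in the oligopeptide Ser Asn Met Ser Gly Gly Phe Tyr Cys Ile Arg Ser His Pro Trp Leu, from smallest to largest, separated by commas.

The –OH-bearing residues are Ser, Thr (aliphatic alcohols), and Tyr (phenol).
Matching residues: Ser1, Ser4, Tyr8, Ser12.

1, 4, 8, 12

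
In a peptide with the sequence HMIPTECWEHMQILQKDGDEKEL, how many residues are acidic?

Aspartate (D) and glutamate (E) have carboxylic-acid side chains and are the acidic amino acids.
Matching residues: E6, E9, D17, D19, E20, E22.

6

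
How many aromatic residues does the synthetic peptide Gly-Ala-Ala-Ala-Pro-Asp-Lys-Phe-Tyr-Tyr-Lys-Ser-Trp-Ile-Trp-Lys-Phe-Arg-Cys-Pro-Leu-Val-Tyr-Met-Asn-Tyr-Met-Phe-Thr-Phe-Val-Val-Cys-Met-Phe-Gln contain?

11

F, W, and Y each carry an aromatic ring on the side chain.
Matching residues: Phe8, Tyr9, Tyr10, Trp13, Trp15, Phe17, Tyr23, Tyr26, Phe28, Phe30, Phe35.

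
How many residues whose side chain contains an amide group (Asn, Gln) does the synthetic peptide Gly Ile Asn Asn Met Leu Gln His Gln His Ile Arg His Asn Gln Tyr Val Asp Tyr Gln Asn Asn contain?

Matching residues: Asn3, Asn4, Gln7, Gln9, Asn14, Gln15, Gln20, Asn21, Asn22.

9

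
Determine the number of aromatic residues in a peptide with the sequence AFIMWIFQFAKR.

4

The aromatic amino acids are Phe (F, benzyl), Trp (W, indole), and Tyr (Y, phenol).
Matching residues: F2, W5, F7, F9.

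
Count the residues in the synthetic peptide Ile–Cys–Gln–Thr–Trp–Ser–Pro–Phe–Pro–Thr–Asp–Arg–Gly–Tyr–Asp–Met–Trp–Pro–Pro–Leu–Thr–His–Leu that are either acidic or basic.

Acidic: D, E. Basic: H, K, R.
Acidic residues here: Asp11, Asp15 (2).
Basic residues here: Arg12, His22 (2).
The two groups share no amino acid, so total = 2 + 2 = 4.

4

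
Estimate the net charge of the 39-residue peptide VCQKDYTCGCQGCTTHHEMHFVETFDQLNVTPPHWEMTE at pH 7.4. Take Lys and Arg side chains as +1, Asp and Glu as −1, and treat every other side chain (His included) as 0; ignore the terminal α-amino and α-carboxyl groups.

Positive (K, R): K4 → +1.
Negative (D, E): D5, E18, E23, D26, E36, E39 → −6.
Net charge = (+1) + (−6) = −5.

-5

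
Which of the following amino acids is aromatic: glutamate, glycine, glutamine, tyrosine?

tyrosine

Phenylalanine (F), tryptophan (W), and tyrosine (Y) have aromatic ring side chains.
Of the listed options, only tyrosine belongs to this group.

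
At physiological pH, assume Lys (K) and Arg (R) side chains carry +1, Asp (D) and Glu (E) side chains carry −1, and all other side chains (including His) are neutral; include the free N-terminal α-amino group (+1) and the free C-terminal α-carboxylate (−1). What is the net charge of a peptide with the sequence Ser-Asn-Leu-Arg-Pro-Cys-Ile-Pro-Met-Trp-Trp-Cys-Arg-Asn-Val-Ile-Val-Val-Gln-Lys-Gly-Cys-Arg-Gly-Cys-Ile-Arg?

+5

Positive (K, R): Arg4, Arg13, Lys20, Arg23, Arg27 → +5.
Negative (D, E): none → −0.
The N-terminus (+1) and C-terminus (−1) cancel.
Net charge = (+5) + (−0) = +5.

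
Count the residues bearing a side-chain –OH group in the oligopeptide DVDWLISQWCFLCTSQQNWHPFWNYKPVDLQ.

4

The –OH-bearing residues are Ser, Thr (aliphatic alcohols), and Tyr (phenol).
Matching residues: S7, T14, S15, Y25.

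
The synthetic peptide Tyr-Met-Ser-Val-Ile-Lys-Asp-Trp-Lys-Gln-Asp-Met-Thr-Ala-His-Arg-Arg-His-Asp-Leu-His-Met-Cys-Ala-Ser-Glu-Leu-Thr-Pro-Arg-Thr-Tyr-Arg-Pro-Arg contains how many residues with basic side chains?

10

The basic amino acids are Lys (K), Arg (R), and His (H).
Matching residues: Lys6, Lys9, His15, Arg16, Arg17, His18, His21, Arg30, Arg33, Arg35.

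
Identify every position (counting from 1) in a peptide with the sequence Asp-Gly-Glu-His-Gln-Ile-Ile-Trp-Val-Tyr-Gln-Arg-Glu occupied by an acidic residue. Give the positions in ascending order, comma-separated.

1, 3, 13

Matching residues: Asp1, Glu3, Glu13.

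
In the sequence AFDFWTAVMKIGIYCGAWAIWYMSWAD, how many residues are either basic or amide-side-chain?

1

Basic: H, K, R. Amide-side-chain: N, Q.
Basic residues here: K10 (1).
Amide-side-chain residues here: none (0).
The two groups share no amino acid, so total = 1 + 0 = 1.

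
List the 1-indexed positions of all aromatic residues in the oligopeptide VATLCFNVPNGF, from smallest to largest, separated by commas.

6, 12

F, W, and Y each carry an aromatic ring on the side chain.
Matching residues: F6, F12.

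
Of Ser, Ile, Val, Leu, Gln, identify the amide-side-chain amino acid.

Gln

Asparagine (N) and glutamine (Q) have uncharged amide side chains.
Of the listed options, only Gln belongs to this group.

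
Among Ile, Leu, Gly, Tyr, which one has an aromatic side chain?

Tyr

Phenylalanine (F), tryptophan (W), and tyrosine (Y) have aromatic ring side chains.
Of the listed options, only Tyr belongs to this group.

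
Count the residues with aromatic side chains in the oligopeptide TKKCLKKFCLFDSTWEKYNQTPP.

4

F, W, and Y each carry an aromatic ring on the side chain.
Matching residues: F8, F11, W15, Y18.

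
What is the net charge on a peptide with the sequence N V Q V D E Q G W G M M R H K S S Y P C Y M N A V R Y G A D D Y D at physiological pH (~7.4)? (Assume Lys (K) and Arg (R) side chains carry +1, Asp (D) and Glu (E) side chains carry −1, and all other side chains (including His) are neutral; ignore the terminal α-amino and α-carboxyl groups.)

Positive (K, R): R13, K15, R26 → +3.
Negative (D, E): D5, E6, D30, D31, D33 → −5.
Net charge = (+3) + (−5) = −2.

-2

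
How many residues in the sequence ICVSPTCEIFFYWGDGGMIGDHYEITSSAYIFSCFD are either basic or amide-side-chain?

1

Basic: H, K, R. Amide-side-chain: N, Q.
Basic residues here: H22 (1).
Amide-side-chain residues here: none (0).
The two groups share no amino acid, so total = 1 + 0 = 1.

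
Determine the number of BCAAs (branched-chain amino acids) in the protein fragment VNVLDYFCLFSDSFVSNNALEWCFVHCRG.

7

V, L, and I make up the branched-chain aliphatic group.
Matching residues: V1, V3, L4, L9, V15, L20, V25.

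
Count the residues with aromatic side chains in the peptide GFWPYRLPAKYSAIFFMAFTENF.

Phenylalanine (F), tryptophan (W), and tyrosine (Y) have aromatic ring side chains.
Matching residues: F2, W3, Y5, Y11, F15, F16, F19, F23.

8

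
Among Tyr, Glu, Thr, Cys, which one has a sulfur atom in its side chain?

The sulfur-bearing residues are cysteine (–SH) and methionine (–S–CH₃).
Of the listed options, only Cys belongs to this group.

Cys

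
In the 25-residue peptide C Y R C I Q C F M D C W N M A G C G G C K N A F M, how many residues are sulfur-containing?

Only Cys (C) and Met (M) have a sulfur atom in the side chain.
Matching residues: C1, C4, C7, M9, C11, M14, C17, C20, M25.

9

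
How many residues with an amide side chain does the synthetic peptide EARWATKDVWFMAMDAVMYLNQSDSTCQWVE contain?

Asparagine (N) and glutamine (Q) have uncharged amide side chains.
Matching residues: N21, Q22, Q28.

3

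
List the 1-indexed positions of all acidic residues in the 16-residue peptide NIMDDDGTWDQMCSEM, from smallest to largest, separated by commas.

4, 5, 6, 10, 15

Aspartate (D) and glutamate (E) have carboxylic-acid side chains and are the acidic amino acids.
Matching residues: D4, D5, D6, D10, E15.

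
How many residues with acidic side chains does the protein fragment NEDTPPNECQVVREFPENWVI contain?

Only D (aspartate) and E (glutamate) carry a side-chain carboxylic acid.
Matching residues: E2, D3, E8, E14, E17.

5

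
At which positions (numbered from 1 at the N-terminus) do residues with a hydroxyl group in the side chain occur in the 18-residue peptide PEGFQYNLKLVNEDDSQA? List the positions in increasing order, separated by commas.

S, T, and Y are the three residues with a side-chain hydroxyl.
Matching residues: Y6, S16.

6, 16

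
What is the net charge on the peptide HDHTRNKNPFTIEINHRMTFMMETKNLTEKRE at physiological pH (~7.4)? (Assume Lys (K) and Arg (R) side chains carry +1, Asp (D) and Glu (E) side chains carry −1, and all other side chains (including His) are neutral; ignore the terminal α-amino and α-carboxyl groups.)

Positive (K, R): R5, K7, R17, K25, K30, R31 → +6.
Negative (D, E): D2, E13, E23, E29, E32 → −5.
Net charge = (+6) + (−5) = +1.

+1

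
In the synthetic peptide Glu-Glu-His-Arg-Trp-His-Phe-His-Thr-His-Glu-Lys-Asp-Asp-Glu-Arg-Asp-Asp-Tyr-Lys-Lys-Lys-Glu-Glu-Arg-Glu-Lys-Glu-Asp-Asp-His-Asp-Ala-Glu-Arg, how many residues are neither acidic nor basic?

5

Acidic: D, E. Basic: K, R, H. All other residues are neither.
Matching residues: Trp5, Phe7, Thr9, Tyr19, Ala33.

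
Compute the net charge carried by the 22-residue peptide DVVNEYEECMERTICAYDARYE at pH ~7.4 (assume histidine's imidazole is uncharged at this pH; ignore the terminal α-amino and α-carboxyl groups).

-5

At pH ~7.4 the Lys and Arg side chains are protonated (+1), the Asp and Glu side chains are deprotonated (−1), and with His taken as neutral all other side chains carry no charge.
Positive (K, R): R12, R20 → +2.
Negative (D, E): D1, E5, E7, E8, E11, D18, E22 → −7.
Net charge = (+2) + (−7) = −5.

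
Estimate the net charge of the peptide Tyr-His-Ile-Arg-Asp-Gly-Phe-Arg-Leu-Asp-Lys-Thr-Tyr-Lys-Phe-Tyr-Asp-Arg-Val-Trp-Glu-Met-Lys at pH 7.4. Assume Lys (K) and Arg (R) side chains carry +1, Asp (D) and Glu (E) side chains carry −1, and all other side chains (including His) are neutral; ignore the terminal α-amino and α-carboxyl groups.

+2

Positive (K, R): Arg4, Arg8, Lys11, Lys14, Arg18, Lys23 → +6.
Negative (D, E): Asp5, Asp10, Asp17, Glu21 → −4.
Net charge = (+6) + (−4) = +2.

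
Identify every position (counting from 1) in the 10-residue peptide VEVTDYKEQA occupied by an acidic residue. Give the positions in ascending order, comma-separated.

Aspartate (D) and glutamate (E) have carboxylic-acid side chains and are the acidic amino acids.
Matching residues: E2, D5, E8.

2, 5, 8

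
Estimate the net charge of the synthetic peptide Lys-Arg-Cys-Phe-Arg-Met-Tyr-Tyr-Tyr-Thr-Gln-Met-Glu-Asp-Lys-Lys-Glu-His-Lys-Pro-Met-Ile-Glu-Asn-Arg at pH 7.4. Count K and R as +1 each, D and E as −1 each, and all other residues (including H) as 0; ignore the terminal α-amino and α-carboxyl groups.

Positive (K, R): Lys1, Arg2, Arg5, Lys15, Lys16, Lys19, Arg25 → +7.
Negative (D, E): Glu13, Asp14, Glu17, Glu23 → −4.
Net charge = (+7) + (−4) = +3.

+3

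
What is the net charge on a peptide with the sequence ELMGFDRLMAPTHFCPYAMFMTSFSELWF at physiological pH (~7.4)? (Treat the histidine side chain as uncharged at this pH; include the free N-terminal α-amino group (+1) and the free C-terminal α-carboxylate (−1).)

Near pH 7.4, K and R contribute +1 each, D and E contribute −1 each, and every other side chain (His included, as stated) is uncharged.
Positive (K, R): R7 → +1.
Negative (D, E): E1, D6, E26 → −3.
The N-terminus (+1) and C-terminus (−1) cancel.
Net charge = (+1) + (−3) = −2.

-2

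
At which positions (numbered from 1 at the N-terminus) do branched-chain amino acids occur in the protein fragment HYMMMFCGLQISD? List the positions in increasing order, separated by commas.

The BCAAs are Val, Leu, and Ile — aliphatic side chains with a branch point.
Matching residues: L9, I11.

9, 11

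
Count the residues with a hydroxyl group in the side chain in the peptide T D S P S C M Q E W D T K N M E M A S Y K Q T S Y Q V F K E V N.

The –OH-bearing residues are Ser, Thr (aliphatic alcohols), and Tyr (phenol).
Matching residues: T1, S3, S5, T12, S19, Y20, T23, S24, Y25.

9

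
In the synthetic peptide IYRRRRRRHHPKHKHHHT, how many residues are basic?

14

The basic amino acids are Lys (K), Arg (R), and His (H).
Matching residues: R3, R4, R5, R6, R7, R8, H9, H10, K12, H13, K14, H15, H16, H17.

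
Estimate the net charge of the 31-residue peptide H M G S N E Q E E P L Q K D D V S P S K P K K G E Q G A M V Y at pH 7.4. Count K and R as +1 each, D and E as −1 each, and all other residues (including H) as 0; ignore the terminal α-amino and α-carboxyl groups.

Positive (K, R): K13, K20, K22, K23 → +4.
Negative (D, E): E6, E8, E9, D14, D15, E25 → −6.
Net charge = (+4) + (−6) = −2.

-2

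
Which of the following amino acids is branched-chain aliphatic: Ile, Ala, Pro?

Valine (V), leucine (L), and isoleucine (I) are the branched-chain amino acids.
Of the listed options, only Ile belongs to this group.

Ile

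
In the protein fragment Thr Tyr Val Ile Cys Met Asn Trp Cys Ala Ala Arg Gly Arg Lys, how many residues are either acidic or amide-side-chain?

1

Acidic: D, E. Amide-side-chain: N, Q.
Acidic residues here: none (0).
Amide-side-chain residues here: Asn7 (1).
The two groups share no amino acid, so total = 0 + 1 = 1.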